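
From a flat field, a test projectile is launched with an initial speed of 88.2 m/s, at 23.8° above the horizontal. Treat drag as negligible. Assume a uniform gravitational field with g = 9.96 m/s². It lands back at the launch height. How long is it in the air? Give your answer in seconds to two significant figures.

Components: vₓ = 88.20 cos 23.8° = 80.70 m/s, v_y0 = 88.20 sin 23.8° = 35.59 m/s.
It returns to y = 0 when t = 2 v_y0 / g = 2(35.59)/9.96 = 7.147 s.

7.1 s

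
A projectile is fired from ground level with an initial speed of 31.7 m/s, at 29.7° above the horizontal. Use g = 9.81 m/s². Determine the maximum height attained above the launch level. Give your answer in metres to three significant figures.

vₓ = 31.70 cos 29.7° = 27.54 m/s; v_y0 = 31.70 sin 29.7° = 15.71 m/s.
Maximum height: H = v_y0² / (2g) = 15.71² / (2 × 9.81) = 12.57 m.

12.6 m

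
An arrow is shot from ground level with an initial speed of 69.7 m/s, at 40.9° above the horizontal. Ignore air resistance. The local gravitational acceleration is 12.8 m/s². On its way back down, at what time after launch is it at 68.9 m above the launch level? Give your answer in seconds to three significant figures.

4.96 s

Resolve: vₓ = 69.70 cos 40.9° = 52.68 m/s and v_y0 = 69.70 sin 40.9° = 45.64 m/s.
Require v_y0 t − ½ g t² = 68.9, i.e. 6.400 t² − 45.64 t + 68.9 = 0.
Quadratic formula: t = (45.64 ± √318.75) / 12.8 = (45.64 ± 17.85) / 12.8 → t = 2.170 s or 4.960 s.
The descending-branch root is 4.960 s.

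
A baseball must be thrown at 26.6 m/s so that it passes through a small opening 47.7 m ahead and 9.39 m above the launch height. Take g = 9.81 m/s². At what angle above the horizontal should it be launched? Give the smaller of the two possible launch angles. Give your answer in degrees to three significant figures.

Trajectory: y = x tanθ − g x² (1 + tan²θ)/(2v₀²). With x = 47.7, y = 9.39, v₀ = 26.6, g = 9.81:
15.77 tan²θ − 47.7 tanθ + (25.16) = 0.
tanθ = [47.7 ± √(47.7² − 4 × 15.77 × (25.16))] / (2 × 15.77) = (47.7 ± 26.22) / 31.55, giving tanθ = 0.6808 or 2.343.
θ = 34.25° or 66.89°; the smaller is 34.25°.

34.2°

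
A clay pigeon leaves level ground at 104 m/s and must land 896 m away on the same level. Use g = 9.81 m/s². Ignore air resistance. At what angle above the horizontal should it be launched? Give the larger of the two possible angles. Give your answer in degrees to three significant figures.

Level-ground range R = v₀² sin(2θ)/g ⇒ sin(2θ) = gR/v₀² = 9.81 × 896 / 104² = 0.8127.
2θ = 54.36° or 180° − 54.36° = 125.6°, so θ = 27.18° or 62.82°.
The larger angle is 62.82°.

62.8°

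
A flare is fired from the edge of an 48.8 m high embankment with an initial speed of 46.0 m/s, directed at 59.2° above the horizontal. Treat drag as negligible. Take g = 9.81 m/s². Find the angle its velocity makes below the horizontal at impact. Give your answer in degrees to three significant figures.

64.9°

Resolve: vₓ = 46.00 cos 59.2° = 23.55 m/s and v_y0 = 46.00 sin 59.2° = 39.51 m/s.
The projectile lands when y = 48.8 + (39.51) t − ½·9.81·t² = 0. Positive root: t = (39.51 + √(39.51² + 2·9.81·48.8)) / 9.81 = (39.51 + 50.19) / 9.81 = 9.144 s.
At impact: v_y = v_y0 − g t = −50.19 m/s; vₓ = 23.55 m/s.
Angle below horizontal: arctan(|v_y|/vₓ) = arctan(50.19/23.55) = 64.86°.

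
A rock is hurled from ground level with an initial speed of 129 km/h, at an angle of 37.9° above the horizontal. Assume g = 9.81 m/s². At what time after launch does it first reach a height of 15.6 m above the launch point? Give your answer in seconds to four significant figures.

Convert: 129 km/h = 129/3.6 = 35.83 m/s.
Resolve: vₓ = 35.83 cos 37.9° = 28.28 m/s and v_y0 = 35.83 sin 37.9° = 22.01 m/s.
Height y(t) = 22.01 t − 4.905 t² = 15.6 gives 4.905 t² − 22.01 t + 15.6 = 0.
t = [22.01 ± √(22.01² − 2·9.81·15.6)] / 9.81 = (22.01 ± 13.36) / 9.81, so t = 0.8821 s or t = 3.606 s.
The first (ascending) time is 0.8821 s.

0.8821 s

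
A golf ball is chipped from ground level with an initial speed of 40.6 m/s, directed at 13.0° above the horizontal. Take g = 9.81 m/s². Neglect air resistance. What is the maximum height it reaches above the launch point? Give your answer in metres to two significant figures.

Components: vₓ = 40.60 cos 13.0° = 39.56 m/s, v_y0 = 40.60 sin 13.0° = 9.133 m/s.
At the apex v_y = 0, so H = v_y0²/(2g) = 9.133²/19.62 = 4.251 m.

4.3 m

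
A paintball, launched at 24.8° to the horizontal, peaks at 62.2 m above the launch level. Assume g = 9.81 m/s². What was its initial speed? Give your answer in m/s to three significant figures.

83.3 m/s

At the peak v_y = 0, so v_y0 = √(2gH) = √(2 × 9.81 × 62.2) = 34.93 m/s.
v_y0 = v₀ sin θ ⇒ v₀ = 34.93 / sin 24.8° = 83.28 m/s.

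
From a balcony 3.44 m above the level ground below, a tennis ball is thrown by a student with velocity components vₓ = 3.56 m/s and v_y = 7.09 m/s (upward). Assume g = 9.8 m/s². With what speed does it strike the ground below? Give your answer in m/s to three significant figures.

With up positive and y = 0 at the ground: y(t) = 3.44 + (7.090) t − 4.900 t². Setting y = 0 and taking the positive root: t = [7.090 + √(7.090² + 2·9.80·3.44)] / 9.80 = (7.090 + 10.85) / 9.80 = 1.830 s.
Vertical velocity at impact: v_y = v_y0 − g t = 7.090 − 9.80 × 1.830 = −10.85 m/s.
Speed: |v| = √(vₓ² + v_y²) = √(3.560² + 10.85²) = 11.42 m/s.

11.4 m/s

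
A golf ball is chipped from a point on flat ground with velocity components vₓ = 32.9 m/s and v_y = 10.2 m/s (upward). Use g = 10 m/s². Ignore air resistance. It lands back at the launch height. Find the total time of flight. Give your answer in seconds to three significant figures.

2.04 s

Landing at launch height ⇒ T = 2 v_y0 / g = 2 × 10.20 / 10.0 = 2.040 s.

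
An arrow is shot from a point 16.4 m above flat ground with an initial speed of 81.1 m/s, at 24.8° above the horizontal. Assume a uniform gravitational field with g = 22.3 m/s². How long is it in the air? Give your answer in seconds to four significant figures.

Components: vₓ = 81.10 cos 24.8° = 73.62 m/s, v_y0 = 81.10 sin 24.8° = 34.02 m/s.
With up positive and y = 0 at the ground: y(t) = 16.4 + (34.02) t − 11.15 t². Setting y = 0 and taking the positive root: t = [34.02 + √(34.02² + 2·22.3·16.4)] / 22.3 = (34.02 + 43.46) / 22.3 = 3.474 s.

3.474 s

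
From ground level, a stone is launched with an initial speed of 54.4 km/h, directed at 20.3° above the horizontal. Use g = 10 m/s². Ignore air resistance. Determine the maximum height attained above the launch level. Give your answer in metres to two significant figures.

Convert: 54.4 km/h = 54.4/3.6 = 15.11 m/s.
Components: vₓ = 15.11 cos 20.3° = 14.17 m/s, v_y0 = 15.11 sin 20.3° = 5.243 m/s.
Maximum height: H = v_y0² / (2g) = 5.243² / (2 × 10.0) = 1.374 m.

1.4 m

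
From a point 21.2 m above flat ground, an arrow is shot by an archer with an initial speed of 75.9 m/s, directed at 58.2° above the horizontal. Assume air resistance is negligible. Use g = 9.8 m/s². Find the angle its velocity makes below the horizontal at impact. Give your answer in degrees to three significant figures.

Horizontal component vₓ = 75.90 cos 58.2° = 40.00 m/s; vertical v_y0 = 75.90 sin 58.2° = 64.51 m/s.
The projectile lands when y = 21.2 + (64.51) t − ½·9.80·t² = 0. Positive root: t = (64.51 + √(64.51² + 2·9.80·21.2)) / 9.80 = (64.51 + 67.65) / 9.80 = 13.49 s.
At impact: v_y = v_y0 − g t = −67.65 m/s; vₓ = 40.00 m/s.
Angle below horizontal: arctan(|v_y|/vₓ) = arctan(67.65/40.00) = 59.41°.

59.4°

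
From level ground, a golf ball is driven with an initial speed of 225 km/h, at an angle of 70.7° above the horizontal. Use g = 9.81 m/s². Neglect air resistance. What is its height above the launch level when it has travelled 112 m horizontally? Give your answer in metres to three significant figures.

Convert: 225 km/h = 225/3.6 = 62.50 m/s.
Horizontal component vₓ = 62.50 cos 70.7° = 20.66 m/s; vertical v_y0 = 62.50 sin 70.7° = 58.99 m/s.
At x = 112 m, t = x/vₓ = 112/20.66 = 5.422 s.
Height: y = v_y0 t − ½ g t² = 58.99 × 5.422 − 4.905 × 5.422² = 319.8 − 144.2 = 175.6 m.

176 m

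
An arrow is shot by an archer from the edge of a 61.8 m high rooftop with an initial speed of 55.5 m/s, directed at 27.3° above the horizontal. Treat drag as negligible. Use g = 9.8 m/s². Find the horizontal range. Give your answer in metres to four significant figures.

345.1 m

Components: vₓ = 55.50 cos 27.3° = 49.32 m/s, v_y0 = 55.50 sin 27.3° = 25.46 m/s.
With up positive and y = 0 at the ground: y(t) = 61.8 + (25.46) t − 4.900 t². Setting y = 0 and taking the positive root: t = [25.46 + √(25.46² + 2·9.80·61.8)] / 9.80 = (25.46 + 43.12) / 9.80 = 6.997 s.
Horizontal distance: R = vₓ t = 49.32 × 6.997 = 345.1 m.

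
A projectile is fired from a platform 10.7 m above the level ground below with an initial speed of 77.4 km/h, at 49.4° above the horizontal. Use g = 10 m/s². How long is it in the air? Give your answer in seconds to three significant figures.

Convert: 77.4 km/h = 77.4/3.6 = 21.50 m/s.
Components: vₓ = 21.50 cos 49.4° = 13.99 m/s, v_y0 = 21.50 sin 49.4° = 16.32 m/s.
With up positive and y = 0 at the ground: y(t) = 10.7 + (16.32) t − 5.000 t². Setting y = 0 and taking the positive root: t = [16.32 + √(16.32² + 2·10.0·10.7)] / 10.0 = (16.32 + 21.92) / 10.0 = 3.824 s.

3.82 s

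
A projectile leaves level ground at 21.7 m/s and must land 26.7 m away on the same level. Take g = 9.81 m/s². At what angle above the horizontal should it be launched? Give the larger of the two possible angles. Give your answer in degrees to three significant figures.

From R = (v₀²/g) sin 2θ: sin 2θ = 9.81 × 26.7 / 470.89 = 0.5562.
2θ = 33.80° or 180° − 33.80° = 146.2°, so θ = 16.90° or 73.10°.
The larger angle is 73.10°.

73.1°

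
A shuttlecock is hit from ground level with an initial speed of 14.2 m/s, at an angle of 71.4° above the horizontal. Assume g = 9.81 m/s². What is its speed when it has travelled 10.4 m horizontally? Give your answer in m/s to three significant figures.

Components: vₓ = 14.20 cos 71.4° = 4.529 m/s, v_y0 = 14.20 sin 71.4° = 13.46 m/s.
At x = 10.4 m, t = x/vₓ = 10.4/4.529 = 2.296 s.
Vertical velocity there: v_y = v_y0 − g t = 13.46 − 9.81 × 2.296 = −9.067 m/s.
Speed: √(vₓ² + v_y²) = √(4.529² + 9.067²) = 10.14 m/s.

10.1 m/s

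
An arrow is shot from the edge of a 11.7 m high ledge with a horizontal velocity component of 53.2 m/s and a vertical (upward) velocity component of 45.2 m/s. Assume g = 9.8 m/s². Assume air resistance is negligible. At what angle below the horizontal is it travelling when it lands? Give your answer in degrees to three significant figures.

41.9°

The projectile lands when y = 11.7 + (45.20) t − ½·9.80·t² = 0. Positive root: t = (45.20 + √(45.20² + 2·9.80·11.7)) / 9.80 = (45.20 + 47.67) / 9.80 = 9.476 s.
At impact: v_y = v_y0 − g t = −47.67 m/s; vₓ = 53.20 m/s.
Angle below horizontal: arctan(|v_y|/vₓ) = arctan(47.67/53.20) = 41.86°.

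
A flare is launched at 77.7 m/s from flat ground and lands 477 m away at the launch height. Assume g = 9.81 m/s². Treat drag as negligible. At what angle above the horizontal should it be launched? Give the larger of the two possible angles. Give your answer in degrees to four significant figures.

From R = (v₀²/g) sin 2θ: sin 2θ = 9.81 × 477 / 6037.3 = 0.7751.
2θ = 50.81° or 180° − 50.81° = 129.2°, so θ = 25.41° or 64.59°.
The larger angle is 64.59°.

64.59°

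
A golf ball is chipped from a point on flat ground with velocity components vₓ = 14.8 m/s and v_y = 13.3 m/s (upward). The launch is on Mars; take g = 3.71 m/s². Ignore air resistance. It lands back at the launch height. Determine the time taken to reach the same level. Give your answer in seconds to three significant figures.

7.17 s

It returns to y = 0 when t = 2 v_y0 / g = 2(13.30)/3.71 = 7.170 s.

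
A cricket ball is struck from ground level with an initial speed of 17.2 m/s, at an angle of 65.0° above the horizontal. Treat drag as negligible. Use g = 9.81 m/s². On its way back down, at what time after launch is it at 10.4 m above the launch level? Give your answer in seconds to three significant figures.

2.23 s

Components: vₓ = 17.20 cos 65.0° = 7.269 m/s, v_y0 = 17.20 sin 65.0° = 15.59 m/s.
Require v_y0 t − ½ g t² = 10.4, i.e. 4.905 t² − 15.59 t + 10.4 = 0.
t = [15.59 ± √(15.59² − 2·9.81·10.4)] / 9.81 = (15.59 ± 6.241) / 9.81, so t = 0.9528 s or t = 2.225 s.
The descending-branch root is 2.225 s.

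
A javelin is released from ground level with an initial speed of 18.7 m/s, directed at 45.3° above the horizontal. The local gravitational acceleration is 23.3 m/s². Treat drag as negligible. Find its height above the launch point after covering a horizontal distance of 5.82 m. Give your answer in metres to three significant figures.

Resolve: vₓ = 18.70 cos 45.3° = 13.15 m/s and v_y0 = 18.70 sin 45.3° = 13.29 m/s.
Time to reach x = 5.82 m: t = x/vₓ = 5.82/13.15 = 0.4425 s.
Height: y = v_y0 t − ½ g t² = 13.29 × 0.4425 − 11.65 × 0.4425² = 5.881 − 2.281 = 3.600 m.

3.60 m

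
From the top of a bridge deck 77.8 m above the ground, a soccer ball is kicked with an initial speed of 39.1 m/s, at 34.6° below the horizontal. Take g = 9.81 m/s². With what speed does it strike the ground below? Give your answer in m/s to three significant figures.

55.3 m/s

vₓ = 39.10 cos 34.6° = 32.18 m/s; v_y0 = −22.20 m/s (downward).
Vertical motion (up positive, ground at y = 0): 4.905 t² − (−22.20) t − 77.8 = 0, so t = (−22.20 + √(22.20² + 2·9.81·77.8)) / 9.81 = (−22.20 + 44.94) / 9.81 = 2.318 s.
Vertical velocity at impact: v_y = v_y0 − g t = −22.20 − 9.81 × 2.318 = −44.94 m/s.
Speed: |v| = √(vₓ² + v_y²) = √(32.18² + 44.94²) = 55.27 m/s.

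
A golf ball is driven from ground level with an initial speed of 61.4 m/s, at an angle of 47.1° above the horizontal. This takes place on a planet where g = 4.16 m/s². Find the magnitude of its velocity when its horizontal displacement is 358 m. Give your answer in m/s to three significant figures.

42.8 m/s

Horizontal component vₓ = 61.40 cos 47.1° = 41.80 m/s; vertical v_y0 = 61.40 sin 47.1° = 44.98 m/s.
Time to reach x = 358 m: t = x/vₓ = 358/41.80 = 8.565 s.
Vertical velocity there: v_y = v_y0 − g t = 44.98 − 4.16 × 8.565 = 9.346 m/s.
Speed: √(vₓ² + v_y²) = √(41.80² + 9.346²) = 42.83 m/s.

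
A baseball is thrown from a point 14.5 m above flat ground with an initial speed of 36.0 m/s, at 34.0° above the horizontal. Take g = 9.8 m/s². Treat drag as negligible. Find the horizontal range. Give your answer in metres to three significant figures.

141 m

Resolve: vₓ = 36.00 cos 34.0° = 29.85 m/s and v_y0 = 36.00 sin 34.0° = 20.13 m/s.
With up positive and y = 0 at the ground: y(t) = 14.5 + (20.13) t − 4.900 t². Setting y = 0 and taking the positive root: t = [20.13 + √(20.13² + 2·9.80·14.5)] / 9.80 = (20.13 + 26.26) / 9.80 = 4.734 s.
Horizontal distance: R = vₓ t = 29.85 × 4.734 = 141.3 m.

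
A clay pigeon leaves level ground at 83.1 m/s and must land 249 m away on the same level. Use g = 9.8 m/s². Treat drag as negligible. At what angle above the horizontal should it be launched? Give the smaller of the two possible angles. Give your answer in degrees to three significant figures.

10.3°

R = v₀² sin 2θ / g gives sin 2θ = gR/v₀² = 9.80·249/83.1² = 0.3534.
2θ = 20.69° or 180° − 20.69° = 159.3°, so θ = 10.35° or 79.65°.
The smaller angle is 10.35°.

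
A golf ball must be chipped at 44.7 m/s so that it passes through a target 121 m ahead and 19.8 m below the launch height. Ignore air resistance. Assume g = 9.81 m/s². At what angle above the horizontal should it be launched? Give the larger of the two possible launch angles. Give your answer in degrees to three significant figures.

72.8°

Trajectory: y = x tanθ − g x² (1 + tan²θ)/(2v₀²). With x = 121, y = −19.8, v₀ = 44.7, g = 9.81:
35.94 tan²θ − 121 tanθ + (16.14) = 0.
tanθ = [121 ± √(121² − 4 × 35.94 × (16.14))] / (2 × 35.94) = (121 ± 111.0) / 71.88, giving tanθ = 0.1392 or 3.227.
θ = 7.922° or 72.78°; the larger is 72.78°.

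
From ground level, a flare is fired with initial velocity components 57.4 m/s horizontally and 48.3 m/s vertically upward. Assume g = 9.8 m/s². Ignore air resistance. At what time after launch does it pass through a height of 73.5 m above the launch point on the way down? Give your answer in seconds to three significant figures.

Require v_y0 t − ½ g t² = 73.5, i.e. 4.900 t² − 48.30 t + 73.5 = 0.
t = [48.30 ± √(48.30² − 2·9.80·73.5)] / 9.80 = (48.30 ± 29.87) / 9.80, so t = 1.880 s or t = 7.977 s.
The descending-branch root is 7.977 s.

7.98 s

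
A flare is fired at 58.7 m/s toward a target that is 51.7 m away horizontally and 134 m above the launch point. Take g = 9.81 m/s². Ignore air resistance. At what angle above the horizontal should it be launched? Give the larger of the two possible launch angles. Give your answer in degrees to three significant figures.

84.3°

Trajectory: y = x tanθ − g x² (1 + tan²θ)/(2v₀²). With x = 51.7, y = 134, v₀ = 58.7, g = 9.81:
3.805 tan²θ − 51.7 tanθ + (137.8) = 0.
tanθ = [51.7 ± √(51.7² − 4 × 3.805 × (137.8))] / (2 × 3.805) = (51.7 ± 23.99) / 7.610, giving tanθ = 3.641 or 9.946.
θ = 74.64° or 84.26°; the larger is 84.26°.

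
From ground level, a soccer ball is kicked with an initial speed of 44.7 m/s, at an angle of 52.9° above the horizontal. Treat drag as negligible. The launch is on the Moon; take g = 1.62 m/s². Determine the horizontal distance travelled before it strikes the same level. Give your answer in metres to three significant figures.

1190 m

Components: vₓ = 44.70 cos 52.9° = 26.96 m/s, v_y0 = 44.70 sin 52.9° = 35.65 m/s.
Time aloft: T = 2 v_y0 / g = 2 × 35.65 / 1.62 = 44.01 s.
Horizontal distance R = vₓ T = 26.96 × 44.01 = 1187 m.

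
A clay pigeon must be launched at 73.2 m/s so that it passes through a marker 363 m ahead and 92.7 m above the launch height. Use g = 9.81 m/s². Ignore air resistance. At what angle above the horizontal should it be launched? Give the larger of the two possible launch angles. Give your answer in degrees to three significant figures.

Trajectory: y = x tanθ − g x² (1 + tan²θ)/(2v₀²). With x = 363, y = 92.7, v₀ = 73.2, g = 9.81:
120.6 tan²θ − 363 tanθ + (213.3) = 0.
tanθ = [363 ± √(363² − 4 × 120.6 × (213.3))] / (2 × 120.6) = (363 ± 169.8) / 241.2, giving tanθ = 0.8007 or 2.209.
θ = 38.68° or 65.64°; the larger is 65.64°.

65.6°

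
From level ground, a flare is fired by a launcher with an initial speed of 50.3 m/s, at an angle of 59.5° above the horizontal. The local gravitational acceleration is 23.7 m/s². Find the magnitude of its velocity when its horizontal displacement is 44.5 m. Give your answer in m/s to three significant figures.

vₓ = 50.30 cos 59.5° = 25.53 m/s; v_y0 = 50.30 sin 59.5° = 43.34 m/s.
Time to reach x = 44.5 m: t = x/vₓ = 44.5/25.53 = 1.743 s.
Vertical velocity there: v_y = v_y0 − g t = 43.34 − 23.7 × 1.743 = 2.028 m/s.
Speed: √(vₓ² + v_y²) = √(25.53² + 2.028²) = 25.61 m/s.

25.6 m/s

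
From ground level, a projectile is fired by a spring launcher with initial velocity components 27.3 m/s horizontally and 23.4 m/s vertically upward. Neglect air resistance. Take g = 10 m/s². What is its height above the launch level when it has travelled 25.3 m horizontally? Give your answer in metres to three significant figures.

17.4 m

Time to reach x = 25.3 m: t = x/vₓ = 25.3/27.30 = 0.9267 s.
Height: y = v_y0 t − ½ g t² = 23.40 × 0.9267 − 5.000 × 0.9267² = 21.69 − 4.294 = 17.39 m.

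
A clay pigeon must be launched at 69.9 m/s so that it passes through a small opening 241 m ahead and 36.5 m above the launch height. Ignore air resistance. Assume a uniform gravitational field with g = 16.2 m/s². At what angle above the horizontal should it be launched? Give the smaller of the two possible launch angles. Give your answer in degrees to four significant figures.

39.31°

Trajectory: y = x tanθ − g x² (1 + tan²θ)/(2v₀²). With x = 241, y = 36.5, v₀ = 69.9, g = 16.2:
96.29 tan²θ − 241 tanθ + (132.8) = 0.
tanθ = [241 ± √(241² − 4 × 96.29 × (132.8))] / (2 × 96.29) = (241 ± 83.30) / 192.6, giving tanθ = 0.8189 or 1.684.
θ = 39.31° or 59.30°; the smaller is 39.31°.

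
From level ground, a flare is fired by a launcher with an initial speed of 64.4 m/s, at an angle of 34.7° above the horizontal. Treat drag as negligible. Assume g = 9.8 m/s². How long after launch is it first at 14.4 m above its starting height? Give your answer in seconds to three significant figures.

0.416 s

Components: vₓ = 64.40 cos 34.7° = 52.95 m/s, v_y0 = 64.40 sin 34.7° = 36.66 m/s.
Require v_y0 t − ½ g t² = 14.4, i.e. 4.900 t² − 36.66 t + 14.4 = 0.
Quadratic formula: t = (36.66 ± √1061.8) / 9.80 = (36.66 ± 32.59) / 9.80 → t = 0.4159 s or 7.066 s.
The first (ascending) time is 0.4159 s.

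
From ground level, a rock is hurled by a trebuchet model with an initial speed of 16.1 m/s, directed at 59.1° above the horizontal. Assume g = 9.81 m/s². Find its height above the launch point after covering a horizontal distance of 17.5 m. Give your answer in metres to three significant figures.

7.27 m

vₓ = 16.10 cos 59.1° = 8.268 m/s; v_y0 = 16.10 sin 59.1° = 13.81 m/s.
x = vₓ t ⇒ t = 17.5/8.268 = 2.117 s.
Height: y = v_y0 t − ½ g t² = 13.81 × 2.117 − 4.905 × 2.117² = 29.24 − 21.97 = 7.266 m.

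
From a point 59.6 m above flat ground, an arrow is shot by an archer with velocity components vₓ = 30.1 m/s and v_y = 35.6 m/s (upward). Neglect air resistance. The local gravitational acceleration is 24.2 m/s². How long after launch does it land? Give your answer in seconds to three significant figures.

4.13 s

With up positive and y = 0 at the ground: y(t) = 59.6 + (35.60) t − 12.10 t². Setting y = 0 and taking the positive root: t = [35.60 + √(35.60² + 2·24.2·59.6)] / 24.2 = (35.60 + 64.44) / 24.2 = 4.134 s.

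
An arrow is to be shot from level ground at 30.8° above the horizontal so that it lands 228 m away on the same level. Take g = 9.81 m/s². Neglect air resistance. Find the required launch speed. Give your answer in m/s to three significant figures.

On level ground R = v₀² sin 2θ / g ⇒ v₀ = √(gR / sin 2θ).
v₀ = √(9.81 × 228 / sin 61.60°) = √(2237 / 0.8796) = √2542.7 = 50.43 m/s.

50.4 m/s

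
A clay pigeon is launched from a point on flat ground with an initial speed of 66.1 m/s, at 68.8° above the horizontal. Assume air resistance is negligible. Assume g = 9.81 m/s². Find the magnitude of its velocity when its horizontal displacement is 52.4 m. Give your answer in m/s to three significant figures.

46.7 m/s

Components: vₓ = 66.10 cos 68.8° = 23.90 m/s, v_y0 = 66.10 sin 68.8° = 61.63 m/s.
Time to reach x = 52.4 m: t = x/vₓ = 52.4/23.90 = 2.192 s.
Vertical velocity there: v_y = v_y0 − g t = 61.63 − 9.81 × 2.192 = 40.12 m/s.
Speed: √(vₓ² + v_y²) = √(23.90² + 40.12²) = 46.70 m/s.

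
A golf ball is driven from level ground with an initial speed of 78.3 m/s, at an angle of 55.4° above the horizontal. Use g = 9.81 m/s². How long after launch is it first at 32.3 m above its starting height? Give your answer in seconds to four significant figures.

Horizontal component vₓ = 78.30 cos 55.4° = 44.46 m/s; vertical v_y0 = 78.30 sin 55.4° = 64.45 m/s.
Height y(t) = 64.45 t − 4.905 t² = 32.3 gives 4.905 t² − 64.45 t + 32.3 = 0.
t = [64.45 ± √(64.45² − 2·9.81·32.3)] / 9.81 = (64.45 ± 59.33) / 9.81, so t = 0.5219 s or t = 12.62 s.
The first (ascending) time is 0.5219 s.

0.5219 s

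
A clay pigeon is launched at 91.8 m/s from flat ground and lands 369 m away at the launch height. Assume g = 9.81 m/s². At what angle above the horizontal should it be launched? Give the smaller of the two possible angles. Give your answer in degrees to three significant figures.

12.7°

Level-ground range R = v₀² sin(2θ)/g ⇒ sin(2θ) = gR/v₀² = 9.81 × 369 / 91.8² = 0.4295.
2θ = 25.44° or 180° − 25.44° = 154.6°, so θ = 12.72° or 77.28°.
The smaller angle is 12.72°.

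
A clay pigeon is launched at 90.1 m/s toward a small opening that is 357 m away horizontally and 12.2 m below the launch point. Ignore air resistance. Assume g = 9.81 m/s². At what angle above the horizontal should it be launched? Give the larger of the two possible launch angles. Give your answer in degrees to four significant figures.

77.33°

Trajectory: y = x tanθ − g x² (1 + tan²θ)/(2v₀²). With x = 357, y = −12.2, v₀ = 90.1, g = 9.81:
77.01 tan²θ − 357 tanθ + (64.81) = 0.
tanθ = [357 ± √(357² − 4 × 77.01 × (64.81))] / (2 × 77.01) = (357 ± 327.9) / 154.0, giving tanθ = 0.1893 or 4.447.
θ = 10.72° or 77.33°; the larger is 77.33°.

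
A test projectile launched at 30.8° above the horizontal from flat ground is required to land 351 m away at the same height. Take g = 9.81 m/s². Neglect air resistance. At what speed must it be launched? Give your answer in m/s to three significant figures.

62.6 m/s

Level-ground range: R = v₀² sin(2θ)/g, so v₀ = √(gR / sin 2θ).
v₀ = √(9.81 × 351 / sin 61.60°) = √(3443 / 0.8796) = √3914.4 = 62.57 m/s.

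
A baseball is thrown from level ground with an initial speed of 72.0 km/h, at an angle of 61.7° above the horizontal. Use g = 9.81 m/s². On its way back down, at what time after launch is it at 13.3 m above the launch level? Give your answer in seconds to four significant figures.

2.510 s

Convert: 72.0 km/h = 72.0/3.6 = 20.00 m/s.
Resolve: vₓ = 20.00 cos 61.7° = 9.482 m/s and v_y0 = 20.00 sin 61.7° = 17.61 m/s.
Set y = v_y0 t − ½ g t² = 13.3: 4.905 t² − 17.61 t + 13.3 = 0.
Quadratic formula: t = (17.61 ± √49.150) / 9.81 = (17.61 ± 7.011) / 9.81 → t = 1.080 s or 2.510 s.
The descending-branch root is 2.510 s.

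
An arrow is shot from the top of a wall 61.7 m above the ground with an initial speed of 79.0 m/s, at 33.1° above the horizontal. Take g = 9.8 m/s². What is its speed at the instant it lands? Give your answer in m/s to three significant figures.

Resolve: vₓ = 79.00 cos 33.1° = 66.18 m/s and v_y0 = 79.00 sin 33.1° = 43.14 m/s.
Vertical motion (up positive, ground at y = 0): 4.900 t² − (43.14) t − 61.7 = 0, so t = (43.14 + √(43.14² + 2·9.80·61.7)) / 9.80 = (43.14 + 55.41) / 9.80 = 10.06 s.
Vertical velocity at impact: v_y = v_y0 − g t = 43.14 − 9.80 × 10.06 = −55.41 m/s.
Speed: |v| = √(vₓ² + v_y²) = √(66.18² + 55.41²) = 86.32 m/s.

86.3 m/s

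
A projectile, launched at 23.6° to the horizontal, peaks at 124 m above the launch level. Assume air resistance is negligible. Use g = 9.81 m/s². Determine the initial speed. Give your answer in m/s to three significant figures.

At the peak v_y = 0, so v_y0 = √(2gH) = √(2 × 9.81 × 124) = 49.32 m/s.
v_y0 = v₀ sin θ ⇒ v₀ = 49.32 / sin 23.6° = 123.2 m/s.

123 m/s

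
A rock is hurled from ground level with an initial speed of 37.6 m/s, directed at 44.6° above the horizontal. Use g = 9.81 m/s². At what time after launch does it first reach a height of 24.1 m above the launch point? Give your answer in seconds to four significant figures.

vₓ = 37.60 cos 44.6° = 26.77 m/s; v_y0 = 37.60 sin 44.6° = 26.40 m/s.
Set y = v_y0 t − ½ g t² = 24.1: 4.905 t² − 26.40 t + 24.1 = 0.
Quadratic formula: t = (26.40 ± √224.17) / 9.81 = (26.40 ± 14.97) / 9.81 → t = 1.165 s or 4.217 s.
The first (ascending) time is 1.165 s.

1.165 s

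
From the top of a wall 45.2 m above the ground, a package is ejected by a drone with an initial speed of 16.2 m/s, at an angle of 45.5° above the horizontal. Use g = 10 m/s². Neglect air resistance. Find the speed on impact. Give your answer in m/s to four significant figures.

Components: vₓ = 16.20 cos 45.5° = 11.35 m/s, v_y0 = 16.20 sin 45.5° = 11.55 m/s.
The projectile lands when y = 45.2 + (11.55) t − ½·10.0·t² = 0. Positive root: t = (11.55 + √(11.55² + 2·10.0·45.2)) / 10.0 = (11.55 + 32.21) / 10.0 = 4.377 s.
Vertical velocity at impact: v_y = v_y0 − g t = 11.55 − 10.0 × 4.377 = −32.21 m/s.
Speed: |v| = √(vₓ² + v_y²) = √(11.35² + 32.21²) = 34.15 m/s.

34.15 m/s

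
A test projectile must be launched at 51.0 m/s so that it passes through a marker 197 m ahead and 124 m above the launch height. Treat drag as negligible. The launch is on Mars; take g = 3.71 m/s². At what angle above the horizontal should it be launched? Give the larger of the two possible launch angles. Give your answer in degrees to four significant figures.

Trajectory: y = x tanθ − g x² (1 + tan²θ)/(2v₀²). With x = 197, y = 124, v₀ = 51.0, g = 3.71:
27.68 tan²θ − 197 tanθ + (151.7) = 0.
tanθ = [197 ± √(197² − 4 × 27.68 × (151.7))] / (2 × 27.68) = (197 ± 148.4) / 55.36, giving tanθ = 0.8783 or 6.239.
θ = 41.29° or 80.89°; the larger is 80.89°.

80.89°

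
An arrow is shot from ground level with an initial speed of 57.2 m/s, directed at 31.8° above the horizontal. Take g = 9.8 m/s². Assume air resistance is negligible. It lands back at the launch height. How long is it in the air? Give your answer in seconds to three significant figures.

Components: vₓ = 57.20 cos 31.8° = 48.61 m/s, v_y0 = 57.20 sin 31.8° = 30.14 m/s.
It returns to y = 0 when t = 2 v_y0 / g = 2(30.14)/9.80 = 6.151 s.

6.15 s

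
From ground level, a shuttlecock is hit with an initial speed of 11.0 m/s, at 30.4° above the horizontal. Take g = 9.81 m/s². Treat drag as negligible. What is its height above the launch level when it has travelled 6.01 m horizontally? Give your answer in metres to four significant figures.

1.558 m

Resolve: vₓ = 11.00 cos 30.4° = 9.488 m/s and v_y0 = 11.00 sin 30.4° = 5.566 m/s.
Time to reach x = 6.01 m: t = x/vₓ = 6.01/9.488 = 0.6335 s.
Height: y = v_y0 t − ½ g t² = 5.566 × 0.6335 − 4.905 × 0.6335² = 3.526 − 1.968 = 1.558 m.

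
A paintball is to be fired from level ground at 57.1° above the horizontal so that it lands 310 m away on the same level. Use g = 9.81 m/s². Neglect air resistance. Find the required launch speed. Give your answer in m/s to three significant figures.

57.7 m/s

Level-ground range: R = v₀² sin(2θ)/g, so v₀ = √(gR / sin 2θ).
v₀ = √(9.81 × 310 / sin 114.2°) = √(3041 / 0.9121) = √3334.1 = 57.74 m/s.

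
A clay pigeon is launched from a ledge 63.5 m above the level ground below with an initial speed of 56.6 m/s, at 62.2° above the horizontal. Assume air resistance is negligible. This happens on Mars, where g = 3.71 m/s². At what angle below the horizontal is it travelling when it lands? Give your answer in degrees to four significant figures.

64.19°

Components: vₓ = 56.60 cos 62.2° = 26.40 m/s, v_y0 = 56.60 sin 62.2° = 50.07 m/s.
With up positive and y = 0 at the ground: y(t) = 63.5 + (50.07) t − 1.855 t². Setting y = 0 and taking the positive root: t = [50.07 + √(50.07² + 2·3.71·63.5)] / 3.71 = (50.07 + 54.57) / 3.71 = 28.20 s.
At impact: v_y = v_y0 − g t = −54.57 m/s; vₓ = 26.40 m/s.
Angle below horizontal: arctan(|v_y|/vₓ) = arctan(54.57/26.40) = 64.19°.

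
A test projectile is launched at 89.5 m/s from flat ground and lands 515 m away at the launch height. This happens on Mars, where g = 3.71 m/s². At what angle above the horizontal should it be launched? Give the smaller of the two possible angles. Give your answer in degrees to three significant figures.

From R = (v₀²/g) sin 2θ: sin 2θ = 3.71 × 515 / 8010.2 = 0.2385.
2θ = 13.80° or 180° − 13.80° = 166.2°, so θ = 6.900° or 83.10°.
The smaller angle is 6.900°.

6.90°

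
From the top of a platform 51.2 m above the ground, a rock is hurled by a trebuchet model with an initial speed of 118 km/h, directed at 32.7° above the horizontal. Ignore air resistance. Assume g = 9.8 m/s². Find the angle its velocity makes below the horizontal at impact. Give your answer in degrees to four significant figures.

52.76°

Convert: 118 km/h = 118/3.6 = 32.78 m/s.
Resolve: vₓ = 32.78 cos 32.7° = 27.58 m/s and v_y0 = 32.78 sin 32.7° = 17.71 m/s.
The projectile lands when y = 51.2 + (17.71) t − ½·9.80·t² = 0. Positive root: t = (17.71 + √(17.71² + 2·9.80·51.2)) / 9.80 = (17.71 + 36.29) / 9.80 = 5.510 s.
At impact: v_y = v_y0 − g t = −36.29 m/s; vₓ = 27.58 m/s.
Angle below horizontal: arctan(|v_y|/vₓ) = arctan(36.29/27.58) = 52.76°.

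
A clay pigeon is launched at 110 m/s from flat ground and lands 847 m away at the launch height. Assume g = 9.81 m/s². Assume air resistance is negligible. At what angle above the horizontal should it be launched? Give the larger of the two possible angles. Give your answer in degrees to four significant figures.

68.32°

Level-ground range R = v₀² sin(2θ)/g ⇒ sin(2θ) = gR/v₀² = 9.81 × 847 / 110² = 0.6867.
2θ = 43.37° or 180° − 43.37° = 136.6°, so θ = 21.68° or 68.32°.
The larger angle is 68.32°.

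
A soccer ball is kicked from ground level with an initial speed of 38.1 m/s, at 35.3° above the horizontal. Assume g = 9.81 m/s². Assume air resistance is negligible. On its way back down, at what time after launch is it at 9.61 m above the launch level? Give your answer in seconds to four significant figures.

vₓ = 38.10 cos 35.3° = 31.09 m/s; v_y0 = 38.10 sin 35.3° = 22.02 m/s.
Set y = v_y0 t − ½ g t² = 9.61: 4.905 t² − 22.02 t + 9.61 = 0.
Quadratic formula: t = (22.02 ± √296.17) / 9.81 = (22.02 ± 17.21) / 9.81 → t = 0.4900 s or 3.999 s.
The descending-branch root is 3.999 s.

3.999 s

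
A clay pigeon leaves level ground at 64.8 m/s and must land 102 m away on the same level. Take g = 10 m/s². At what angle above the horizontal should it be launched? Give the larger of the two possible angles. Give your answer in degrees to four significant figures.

Level-ground range R = v₀² sin(2θ)/g ⇒ sin(2θ) = gR/v₀² = 10.0 × 102 / 64.8² = 0.2429.
2θ = 14.06° or 180° − 14.06° = 165.9°, so θ = 7.029° or 82.97°.
The larger angle is 82.97°.

82.97°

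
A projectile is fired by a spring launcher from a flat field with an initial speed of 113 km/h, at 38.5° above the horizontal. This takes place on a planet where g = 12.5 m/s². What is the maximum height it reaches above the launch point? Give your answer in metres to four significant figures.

Convert: 113 km/h = 113/3.6 = 31.39 m/s.
Resolve: vₓ = 31.39 cos 38.5° = 24.57 m/s and v_y0 = 31.39 sin 38.5° = 19.54 m/s.
At the apex v_y = 0, so H = v_y0²/(2g) = 19.54²/25.00 = 15.27 m.

15.27 m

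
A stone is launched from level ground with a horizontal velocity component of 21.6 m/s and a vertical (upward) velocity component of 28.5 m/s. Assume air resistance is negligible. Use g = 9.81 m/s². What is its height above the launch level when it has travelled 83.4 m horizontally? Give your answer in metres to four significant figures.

Time to reach x = 83.4 m: t = x/vₓ = 83.4/21.60 = 3.861 s.
Height: y = v_y0 t − ½ g t² = 28.50 × 3.861 − 4.905 × 3.861² = 110.0 − 73.12 = 36.92 m.

36.92 m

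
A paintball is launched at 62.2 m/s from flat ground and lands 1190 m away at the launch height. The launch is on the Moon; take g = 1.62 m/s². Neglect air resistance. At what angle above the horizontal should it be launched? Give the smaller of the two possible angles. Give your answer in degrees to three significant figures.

From R = (v₀²/g) sin 2θ: sin 2θ = 1.62 × 1190 / 3868.8 = 0.4983.
2θ = 29.89° or 180° − 29.89° = 150.1°, so θ = 14.94° or 75.06°.
The smaller angle is 14.94°.

14.9°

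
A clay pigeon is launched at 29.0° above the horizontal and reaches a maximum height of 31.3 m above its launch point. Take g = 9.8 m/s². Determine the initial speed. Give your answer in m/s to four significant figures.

51.09 m/s

At the peak v_y = 0, so v_y0 = √(2gH) = √(2 × 9.80 × 31.3) = 24.77 m/s.
v_y0 = v₀ sin θ ⇒ v₀ = 24.77 / sin 29.0° = 51.09 m/s.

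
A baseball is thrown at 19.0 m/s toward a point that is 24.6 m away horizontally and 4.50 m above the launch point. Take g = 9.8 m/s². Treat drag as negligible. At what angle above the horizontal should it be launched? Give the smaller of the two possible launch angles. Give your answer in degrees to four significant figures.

33.59°

Trajectory: y = x tanθ − g x² (1 + tan²θ)/(2v₀²). With x = 24.6, y = 4.50, v₀ = 19.0, g = 9.80:
8.214 tan²θ − 24.6 tanθ + (12.71) = 0.
tanθ = [24.6 ± √(24.6² − 4 × 8.214 × (12.71))] / (2 × 8.214) = (24.6 ± 13.69) / 16.43, giving tanθ = 0.6641 or 2.331.
θ = 33.59° or 66.78°; the smaller is 33.59°.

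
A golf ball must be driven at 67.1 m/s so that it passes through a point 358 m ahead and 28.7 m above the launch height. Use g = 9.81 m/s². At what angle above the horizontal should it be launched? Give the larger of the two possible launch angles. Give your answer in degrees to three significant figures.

Trajectory: y = x tanθ − g x² (1 + tan²θ)/(2v₀²). With x = 358, y = 28.7, v₀ = 67.1, g = 9.81:
139.6 tan²θ − 358 tanθ + (168.3) = 0.
tanθ = [358 ± √(358² − 4 × 139.6 × (168.3))] / (2 × 139.6) = (358 ± 184.8) / 279.2, giving tanθ = 0.6202 or 1.944.
θ = 31.81° or 62.78°; the larger is 62.78°.

62.8°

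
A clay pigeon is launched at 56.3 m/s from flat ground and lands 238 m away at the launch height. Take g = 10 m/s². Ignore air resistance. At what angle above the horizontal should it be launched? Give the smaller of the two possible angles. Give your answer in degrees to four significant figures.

R = v₀² sin 2θ / g gives sin 2θ = gR/v₀² = 10.0·238/56.3² = 0.7509.
2θ = 48.67° or 180° − 48.67° = 131.3°, so θ = 24.33° or 65.67°.
The smaller angle is 24.33°.

24.33°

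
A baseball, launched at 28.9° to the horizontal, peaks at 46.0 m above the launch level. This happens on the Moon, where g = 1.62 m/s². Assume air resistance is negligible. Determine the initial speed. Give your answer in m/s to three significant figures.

At the peak v_y = 0, so v_y0 = √(2gH) = √(2 × 1.62 × 46.0) = 12.21 m/s.
v_y0 = v₀ sin θ ⇒ v₀ = 12.21 / sin 28.9° = 25.26 m/s.

25.3 m/s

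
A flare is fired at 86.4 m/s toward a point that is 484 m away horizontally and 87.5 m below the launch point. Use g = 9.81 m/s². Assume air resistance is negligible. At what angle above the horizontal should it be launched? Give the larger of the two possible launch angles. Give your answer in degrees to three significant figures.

Trajectory: y = x tanθ − g x² (1 + tan²θ)/(2v₀²). With x = 484, y = −87.5, v₀ = 86.4, g = 9.81:
153.9 tan²θ − 484 tanθ + (66.42) = 0.
tanθ = [484 ± √(484² − 4 × 153.9 × (66.42))] / (2 × 153.9) = (484 ± 439.7) / 307.8, giving tanθ = 0.1438 or 3.001.
θ = 8.184° or 71.57°; the larger is 71.57°.

71.6°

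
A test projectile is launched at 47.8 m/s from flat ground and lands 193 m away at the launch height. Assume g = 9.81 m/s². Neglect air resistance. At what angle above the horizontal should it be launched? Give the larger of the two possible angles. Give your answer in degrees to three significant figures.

62.0°

Level-ground range R = v₀² sin(2θ)/g ⇒ sin(2θ) = gR/v₀² = 9.81 × 193 / 47.8² = 0.8286.
2θ = 55.96° or 180° − 55.96° = 124.0°, so θ = 27.98° or 62.02°.
The larger angle is 62.02°.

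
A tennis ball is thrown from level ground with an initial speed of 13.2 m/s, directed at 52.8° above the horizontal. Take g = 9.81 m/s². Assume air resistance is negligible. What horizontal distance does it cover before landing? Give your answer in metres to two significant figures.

Horizontal component vₓ = 13.20 cos 52.8° = 7.981 m/s; vertical v_y0 = 13.20 sin 52.8° = 10.51 m/s.
Flight time T = 2 v_y0 / g = 2.144 s.
Range: R = vₓ T = 7.981 × 2.144 = 17.11 m.

17 m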